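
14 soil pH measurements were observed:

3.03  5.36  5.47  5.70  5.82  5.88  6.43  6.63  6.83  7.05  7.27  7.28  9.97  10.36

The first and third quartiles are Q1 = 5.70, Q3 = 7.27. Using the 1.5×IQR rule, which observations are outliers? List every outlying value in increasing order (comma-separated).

3.03, 9.97, 10.36

IQR = Q3 − Q1 = 7.27 − 5.70 = 1.57.
Lower fence = Q1 − 1.5·IQR = 5.70 − 2.355 = 3.345.
Upper fence = Q3 + 1.5·IQR = 7.27 + 2.355 = 9.625.
3.03 < 3.345 → outlier.
9.97 > 9.625 → outlier.
10.36 > 9.625 → outlier.
All remaining values lie within [3.345, 9.625].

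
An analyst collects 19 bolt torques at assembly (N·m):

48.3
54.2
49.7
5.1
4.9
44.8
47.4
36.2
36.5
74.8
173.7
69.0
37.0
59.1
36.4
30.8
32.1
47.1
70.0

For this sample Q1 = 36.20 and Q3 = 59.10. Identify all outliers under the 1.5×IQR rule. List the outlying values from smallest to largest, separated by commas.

173.7

IQR = Q3 − Q1 = 59.10 − 36.20 = 22.90.
Lower fence = Q1 − 1.5·IQR = 36.20 − 34.35 = 1.85.
Upper fence = Q3 + 1.5·IQR = 59.10 + 34.35 = 93.45.
173.7 > 93.45 → outlier.
All remaining values lie within [1.85, 93.45].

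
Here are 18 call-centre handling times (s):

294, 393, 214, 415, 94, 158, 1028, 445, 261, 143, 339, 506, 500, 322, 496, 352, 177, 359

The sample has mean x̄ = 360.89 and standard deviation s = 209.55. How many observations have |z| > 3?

Cutoffs: x̄ ± 3s = [-267.76, 989.54].
Outside the cutoffs: 1028.

1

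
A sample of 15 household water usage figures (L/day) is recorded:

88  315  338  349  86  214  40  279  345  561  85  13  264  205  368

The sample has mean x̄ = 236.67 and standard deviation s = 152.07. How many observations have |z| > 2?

1

Cutoffs: x̄ ± 2s = [-67.47, 540.81].
Outside the cutoffs: 561.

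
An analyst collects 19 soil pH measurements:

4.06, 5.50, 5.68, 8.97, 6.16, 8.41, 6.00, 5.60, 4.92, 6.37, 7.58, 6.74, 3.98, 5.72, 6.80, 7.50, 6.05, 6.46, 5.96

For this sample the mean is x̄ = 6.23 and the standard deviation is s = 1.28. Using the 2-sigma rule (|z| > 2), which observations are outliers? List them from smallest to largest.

Cutoffs at x̄ ± 2s: 6.23 ± 2·1.28 = [3.67, 8.79].
8.97: z = 2.14, |z| > 2 → outlier.
Every other value lies within [3.67, 8.79].

8.97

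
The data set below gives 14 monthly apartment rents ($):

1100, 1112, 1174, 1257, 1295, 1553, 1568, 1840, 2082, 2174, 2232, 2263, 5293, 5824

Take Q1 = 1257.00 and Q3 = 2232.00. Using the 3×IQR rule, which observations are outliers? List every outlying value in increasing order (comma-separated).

5293, 5824

IQR = Q3 − Q1 = 2232.00 − 1257.00 = 975.00.
Lower fence = Q1 − 3·IQR = 1257.00 − 2925.00 = -1668.00.
Upper fence = Q3 + 3·IQR = 2232.00 + 2925.00 = 5157.00.
5293 > 5157.00 → outlier.
5824 > 5157.00 → outlier.
All remaining values lie within [-1668.00, 5157.00].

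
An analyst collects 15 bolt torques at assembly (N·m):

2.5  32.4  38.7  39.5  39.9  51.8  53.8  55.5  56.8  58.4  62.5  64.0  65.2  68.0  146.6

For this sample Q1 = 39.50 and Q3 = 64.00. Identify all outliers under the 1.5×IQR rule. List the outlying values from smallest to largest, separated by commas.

2.5, 146.6

IQR = Q3 − Q1 = 64.00 − 39.50 = 24.50.
Lower fence = Q1 − 1.5·IQR = 39.50 − 36.75 = 2.75.
Upper fence = Q3 + 1.5·IQR = 64.00 + 36.75 = 100.75.
2.5 < 2.75 → outlier.
146.6 > 100.75 → outlier.
All remaining values lie within [2.75, 100.75].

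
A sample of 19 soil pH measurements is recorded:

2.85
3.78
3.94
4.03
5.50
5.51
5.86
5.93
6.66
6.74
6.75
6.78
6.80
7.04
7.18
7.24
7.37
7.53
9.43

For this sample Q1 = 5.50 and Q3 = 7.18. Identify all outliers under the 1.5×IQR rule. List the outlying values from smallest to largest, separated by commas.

IQR = Q3 − Q1 = 7.18 − 5.50 = 1.68.
Lower fence = Q1 − 1.5·IQR = 5.50 − 2.52 = 2.98.
Upper fence = Q3 + 1.5·IQR = 7.18 + 2.52 = 9.70.
2.85 < 2.98 → outlier.
All remaining values lie within [2.98, 9.70].

2.85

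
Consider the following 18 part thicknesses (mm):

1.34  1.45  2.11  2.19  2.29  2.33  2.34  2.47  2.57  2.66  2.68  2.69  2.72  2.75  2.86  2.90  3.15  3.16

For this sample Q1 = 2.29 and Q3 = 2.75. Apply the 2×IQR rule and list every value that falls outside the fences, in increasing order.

IQR = Q3 − Q1 = 2.75 − 2.29 = 0.46.
Lower fence = Q1 − 2·IQR = 2.29 − 0.92 = 1.37.
Upper fence = Q3 + 2·IQR = 2.75 + 0.92 = 3.67.
1.34 < 1.37 → outlier.
All remaining values lie within [1.37, 3.67].

1.34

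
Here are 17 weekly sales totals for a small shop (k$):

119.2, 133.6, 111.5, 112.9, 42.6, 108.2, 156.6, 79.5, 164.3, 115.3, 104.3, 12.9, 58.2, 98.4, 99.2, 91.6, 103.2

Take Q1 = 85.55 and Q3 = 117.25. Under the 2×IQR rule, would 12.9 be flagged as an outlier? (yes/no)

IQR = Q3 − Q1 = 117.25 − 85.55 = 31.70.
Lower fence = Q1 − 2·IQR = 85.55 − 63.40 = 22.15.
Upper fence = Q3 + 2·IQR = 117.25 + 63.40 = 180.65.
12.9 lies below the lower fence.

yes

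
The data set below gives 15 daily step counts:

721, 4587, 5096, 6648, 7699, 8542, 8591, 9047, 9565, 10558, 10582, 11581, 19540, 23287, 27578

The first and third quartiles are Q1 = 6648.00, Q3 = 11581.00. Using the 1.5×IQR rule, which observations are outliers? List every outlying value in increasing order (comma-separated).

IQR = Q3 − Q1 = 11581.00 − 6648.00 = 4933.00.
Lower fence = Q1 − 1.5·IQR = 6648.00 − 7399.50 = -751.50.
Upper fence = Q3 + 1.5·IQR = 11581.00 + 7399.50 = 18980.50.
19540 > 18980.50 → outlier.
23287 > 18980.50 → outlier.
27578 > 18980.50 → outlier.
All remaining values lie within [-751.50, 18980.50].

19540, 23287, 27578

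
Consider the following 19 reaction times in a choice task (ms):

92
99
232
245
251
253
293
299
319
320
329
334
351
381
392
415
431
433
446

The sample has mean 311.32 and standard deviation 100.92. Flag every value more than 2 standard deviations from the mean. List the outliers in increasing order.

92, 99

Cutoffs at x̄ ± 2s: 311.32 ± 2·100.92 = [109.48, 513.16].
92: z = -2.17, |z| > 2 → outlier.
99: z = -2.10, |z| > 2 → outlier.
Every other value lies within [109.48, 513.16].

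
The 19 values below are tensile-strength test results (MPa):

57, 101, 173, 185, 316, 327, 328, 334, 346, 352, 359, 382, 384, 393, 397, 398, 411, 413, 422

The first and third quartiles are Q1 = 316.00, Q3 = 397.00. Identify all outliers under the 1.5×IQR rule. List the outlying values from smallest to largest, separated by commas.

IQR = Q3 − Q1 = 397.00 − 316.00 = 81.00.
Lower fence = Q1 − 1.5·IQR = 316.00 − 121.50 = 194.50.
Upper fence = Q3 + 1.5·IQR = 397.00 + 121.50 = 518.50.
57 < 194.50 → outlier.
101 < 194.50 → outlier.
173 < 194.50 → outlier.
185 < 194.50 → outlier.
All remaining values lie within [194.50, 518.50].

57, 101, 173, 185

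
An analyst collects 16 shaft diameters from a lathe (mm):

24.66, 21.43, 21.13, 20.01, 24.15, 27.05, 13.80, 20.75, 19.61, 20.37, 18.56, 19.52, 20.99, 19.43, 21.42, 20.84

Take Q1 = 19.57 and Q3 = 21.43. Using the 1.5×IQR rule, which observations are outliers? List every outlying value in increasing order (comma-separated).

IQR = Q3 − Q1 = 21.43 − 19.57 = 1.86.
Lower fence = Q1 − 1.5·IQR = 19.57 − 2.79 = 16.78.
Upper fence = Q3 + 1.5·IQR = 21.43 + 2.79 = 24.22.
13.80 < 16.78 → outlier.
24.66 > 24.22 → outlier.
27.05 > 24.22 → outlier.
All remaining values lie within [16.78, 24.22].

13.80, 24.66, 27.05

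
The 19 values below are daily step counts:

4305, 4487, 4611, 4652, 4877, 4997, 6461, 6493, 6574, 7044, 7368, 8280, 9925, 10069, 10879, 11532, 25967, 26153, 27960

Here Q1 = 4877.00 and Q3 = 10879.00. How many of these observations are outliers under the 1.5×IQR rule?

IQR = 6002.00; fences at 4877.00 − 9003.00 = -4126.00 and 10879.00 + 9003.00 = 19882.00.
Outside the cutoffs: 25967, 26153, 27960.

3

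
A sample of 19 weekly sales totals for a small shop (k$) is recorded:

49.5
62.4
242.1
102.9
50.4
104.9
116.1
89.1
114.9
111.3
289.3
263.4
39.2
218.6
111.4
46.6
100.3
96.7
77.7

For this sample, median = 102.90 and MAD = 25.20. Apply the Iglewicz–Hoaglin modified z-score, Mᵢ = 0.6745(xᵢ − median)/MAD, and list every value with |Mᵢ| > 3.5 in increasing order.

242.1, 263.4, 289.3

|Mᵢ| > 3.5 ⇔ |xᵢ − 102.90| > 3.5·25.20/0.6745 = 130.76.
So outliers lie outside [-27.86, 233.66].
242.1: M = 3.73 → outlier.
263.4: M = 4.30 → outlier.
289.3: M = 4.99 → outlier.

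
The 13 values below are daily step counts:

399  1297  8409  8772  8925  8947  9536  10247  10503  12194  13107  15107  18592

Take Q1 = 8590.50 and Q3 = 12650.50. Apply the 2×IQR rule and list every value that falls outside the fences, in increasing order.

IQR = Q3 − Q1 = 12650.50 − 8590.50 = 4060.00.
Lower fence = Q1 − 2·IQR = 8590.50 − 8120.00 = 470.50.
Upper fence = Q3 + 2·IQR = 12650.50 + 8120.00 = 20770.50.
399 < 470.50 → outlier.
All remaining values lie within [470.50, 20770.50].

399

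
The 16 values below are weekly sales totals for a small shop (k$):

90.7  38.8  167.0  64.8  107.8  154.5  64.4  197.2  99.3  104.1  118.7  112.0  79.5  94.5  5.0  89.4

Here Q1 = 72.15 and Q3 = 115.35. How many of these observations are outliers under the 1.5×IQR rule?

2

IQR = 43.20; fences at 72.15 − 64.80 = 7.35 and 115.35 + 64.80 = 180.15.
Outside the cutoffs: 5.0, 197.2.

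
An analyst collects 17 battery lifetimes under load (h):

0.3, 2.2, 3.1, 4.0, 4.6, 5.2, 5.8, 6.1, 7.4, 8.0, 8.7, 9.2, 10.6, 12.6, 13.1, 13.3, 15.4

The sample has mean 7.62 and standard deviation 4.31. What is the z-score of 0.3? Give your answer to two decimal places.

-1.70

z = (0.3 − 7.62) / 4.31 = -1.70.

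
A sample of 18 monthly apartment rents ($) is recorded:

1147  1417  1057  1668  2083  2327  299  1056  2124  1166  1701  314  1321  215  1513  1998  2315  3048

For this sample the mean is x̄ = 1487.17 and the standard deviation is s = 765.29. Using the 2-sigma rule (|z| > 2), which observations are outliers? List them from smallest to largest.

Cutoffs at x̄ ± 2s: 1487.17 ± 2·765.29 = [-43.41, 3017.75].
3048: z = 2.04, |z| > 2 → outlier.
Every other value lies within [-43.41, 3017.75].

3048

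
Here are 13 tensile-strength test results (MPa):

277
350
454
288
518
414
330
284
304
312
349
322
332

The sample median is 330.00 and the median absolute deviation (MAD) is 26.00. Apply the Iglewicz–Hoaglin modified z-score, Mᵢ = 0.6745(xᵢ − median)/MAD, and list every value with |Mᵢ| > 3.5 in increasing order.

|Mᵢ| > 3.5 ⇔ |xᵢ − 330.00| > 3.5·26.00/0.6745 = 134.91.
So outliers lie outside [195.09, 464.91].
518: M = 4.88 → outlier.

518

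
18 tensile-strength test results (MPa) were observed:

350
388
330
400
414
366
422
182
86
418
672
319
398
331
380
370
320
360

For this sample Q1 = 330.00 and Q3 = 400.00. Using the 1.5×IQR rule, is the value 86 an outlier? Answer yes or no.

yes

IQR = Q3 − Q1 = 400.00 − 330.00 = 70.00.
Lower fence = Q1 − 1.5·IQR = 330.00 − 105.00 = 225.00.
Upper fence = Q3 + 1.5·IQR = 400.00 + 105.00 = 505.00.
86 lies below the lower fence.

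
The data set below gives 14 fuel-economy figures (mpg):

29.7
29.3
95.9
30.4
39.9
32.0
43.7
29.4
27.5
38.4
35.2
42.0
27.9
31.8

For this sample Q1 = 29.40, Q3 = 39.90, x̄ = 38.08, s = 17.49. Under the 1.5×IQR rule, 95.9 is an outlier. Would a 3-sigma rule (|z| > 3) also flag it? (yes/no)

z = (95.9 − 38.08) / 17.49 = 3.31.
|z| = 3.31 > 3.

yes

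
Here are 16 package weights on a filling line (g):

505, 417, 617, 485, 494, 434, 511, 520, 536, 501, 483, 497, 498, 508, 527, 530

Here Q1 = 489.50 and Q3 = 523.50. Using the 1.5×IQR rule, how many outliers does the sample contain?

IQR = 34.00; fences at 489.50 − 51.00 = 438.50 and 523.50 + 51.00 = 574.50.
Outside the cutoffs: 417, 434, 617.

3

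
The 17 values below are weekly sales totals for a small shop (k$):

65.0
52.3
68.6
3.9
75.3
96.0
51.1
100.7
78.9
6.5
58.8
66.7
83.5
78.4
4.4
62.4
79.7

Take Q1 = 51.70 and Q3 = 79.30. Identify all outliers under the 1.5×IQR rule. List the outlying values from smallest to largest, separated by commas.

3.9, 4.4, 6.5

IQR = Q3 − Q1 = 79.30 − 51.70 = 27.60.
Lower fence = Q1 − 1.5·IQR = 51.70 − 41.40 = 10.30.
Upper fence = Q3 + 1.5·IQR = 79.30 + 41.40 = 120.70.
3.9 < 10.30 → outlier.
4.4 < 10.30 → outlier.
6.5 < 10.30 → outlier.
All remaining values lie within [10.30, 120.70].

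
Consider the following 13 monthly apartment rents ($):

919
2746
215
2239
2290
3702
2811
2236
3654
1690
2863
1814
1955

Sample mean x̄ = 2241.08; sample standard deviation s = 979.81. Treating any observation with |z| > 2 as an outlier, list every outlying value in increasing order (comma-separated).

215

Cutoffs at x̄ ± 2s: 2241.08 ± 2·979.81 = [281.46, 4200.70].
215: z = -2.07, |z| > 2 → outlier.
Every other value lies within [281.46, 4200.70].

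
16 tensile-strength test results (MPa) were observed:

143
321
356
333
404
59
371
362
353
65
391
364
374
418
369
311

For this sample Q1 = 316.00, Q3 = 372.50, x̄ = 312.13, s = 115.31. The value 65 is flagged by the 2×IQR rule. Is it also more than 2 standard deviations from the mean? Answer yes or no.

yes

z = (65 − 312.13) / 115.31 = -2.14.
|z| = 2.14 > 2.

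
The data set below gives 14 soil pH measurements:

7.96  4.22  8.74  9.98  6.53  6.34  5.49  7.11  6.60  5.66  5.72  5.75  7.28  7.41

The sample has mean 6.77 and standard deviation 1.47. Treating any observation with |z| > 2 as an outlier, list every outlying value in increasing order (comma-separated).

9.98

Cutoffs at x̄ ± 2s: 6.77 ± 2·1.47 = [3.83, 9.71].
9.98: z = 2.18, |z| > 2 → outlier.
Every other value lies within [3.83, 9.71].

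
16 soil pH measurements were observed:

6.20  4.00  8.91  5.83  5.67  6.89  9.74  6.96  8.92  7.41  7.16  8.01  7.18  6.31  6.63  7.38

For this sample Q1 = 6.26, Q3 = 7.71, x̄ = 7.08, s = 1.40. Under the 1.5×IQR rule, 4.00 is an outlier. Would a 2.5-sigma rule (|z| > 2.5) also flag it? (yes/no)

no

z = (4.00 − 7.08) / 1.40 = -2.20.
|z| = 2.20 ≤ 2.5.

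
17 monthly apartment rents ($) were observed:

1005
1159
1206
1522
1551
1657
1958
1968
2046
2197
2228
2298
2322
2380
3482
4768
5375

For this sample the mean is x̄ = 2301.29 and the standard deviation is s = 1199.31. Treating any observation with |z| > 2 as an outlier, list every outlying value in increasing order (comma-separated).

4768, 5375

Cutoffs at x̄ ± 2s: 2301.29 ± 2·1199.31 = [-97.33, 4699.91].
4768: z = 2.06, |z| > 2 → outlier.
5375: z = 2.56, |z| > 2 → outlier.
Every other value lies within [-97.33, 4699.91].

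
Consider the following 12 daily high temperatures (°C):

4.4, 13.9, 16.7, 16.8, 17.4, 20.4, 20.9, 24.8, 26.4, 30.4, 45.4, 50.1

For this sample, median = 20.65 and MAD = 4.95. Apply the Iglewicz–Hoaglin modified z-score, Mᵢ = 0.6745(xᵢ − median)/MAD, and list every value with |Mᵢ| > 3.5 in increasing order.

50.1

|Mᵢ| > 3.5 ⇔ |xᵢ − 20.65| > 3.5·4.95/0.6745 = 25.69.
So outliers lie outside [-5.04, 46.34].
50.1: M = 4.01 → outlier.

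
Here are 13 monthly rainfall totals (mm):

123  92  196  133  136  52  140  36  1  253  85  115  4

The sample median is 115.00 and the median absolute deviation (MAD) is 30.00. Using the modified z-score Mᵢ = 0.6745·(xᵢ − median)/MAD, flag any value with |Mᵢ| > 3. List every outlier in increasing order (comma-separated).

253

|Mᵢ| > 3 ⇔ |xᵢ − 115.00| > 3·30.00/0.6745 = 133.43.
So outliers lie outside [-18.43, 248.43].
253: M = 3.10 → outlier.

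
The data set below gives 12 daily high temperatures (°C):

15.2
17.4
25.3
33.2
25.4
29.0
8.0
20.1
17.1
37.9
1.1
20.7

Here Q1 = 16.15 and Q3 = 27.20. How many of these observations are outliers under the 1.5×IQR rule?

IQR = 11.05; fences at 16.15 − 16.575 = -0.425 and 27.20 + 16.575 = 43.775.
Every value lies within the cutoffs.

0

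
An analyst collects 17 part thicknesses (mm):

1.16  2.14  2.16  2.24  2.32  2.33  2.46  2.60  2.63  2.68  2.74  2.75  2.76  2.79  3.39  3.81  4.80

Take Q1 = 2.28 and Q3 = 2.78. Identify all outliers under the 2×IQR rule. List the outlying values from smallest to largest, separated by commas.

1.16, 3.81, 4.80

IQR = Q3 − Q1 = 2.78 − 2.28 = 0.50.
Lower fence = Q1 − 2·IQR = 2.28 − 1.00 = 1.28.
Upper fence = Q3 + 2·IQR = 2.78 + 1.00 = 3.78.
1.16 < 1.28 → outlier.
3.81 > 3.78 → outlier.
4.80 > 3.78 → outlier.
All remaining values lie within [1.28, 3.78].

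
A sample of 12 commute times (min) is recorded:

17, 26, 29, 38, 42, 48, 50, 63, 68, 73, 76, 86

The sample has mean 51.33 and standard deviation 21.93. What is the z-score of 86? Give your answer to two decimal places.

1.58

z = (86 − 51.33) / 21.93 = 1.58.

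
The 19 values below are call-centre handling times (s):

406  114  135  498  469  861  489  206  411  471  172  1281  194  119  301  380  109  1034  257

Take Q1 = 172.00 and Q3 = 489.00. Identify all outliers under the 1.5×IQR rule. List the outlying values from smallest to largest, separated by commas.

IQR = Q3 − Q1 = 489.00 − 172.00 = 317.00.
Lower fence = Q1 − 1.5·IQR = 172.00 − 475.50 = -303.50.
Upper fence = Q3 + 1.5·IQR = 489.00 + 475.50 = 964.50.
1034 > 964.50 → outlier.
1281 > 964.50 → outlier.
All remaining values lie within [-303.50, 964.50].

1034, 1281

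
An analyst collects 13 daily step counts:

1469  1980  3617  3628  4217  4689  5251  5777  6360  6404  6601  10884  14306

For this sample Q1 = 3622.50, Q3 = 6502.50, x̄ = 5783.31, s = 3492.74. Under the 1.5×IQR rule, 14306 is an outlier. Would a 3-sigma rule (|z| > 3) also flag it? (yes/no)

z = (14306 − 5783.31) / 3492.74 = 2.44.
|z| = 2.44 ≤ 3.

no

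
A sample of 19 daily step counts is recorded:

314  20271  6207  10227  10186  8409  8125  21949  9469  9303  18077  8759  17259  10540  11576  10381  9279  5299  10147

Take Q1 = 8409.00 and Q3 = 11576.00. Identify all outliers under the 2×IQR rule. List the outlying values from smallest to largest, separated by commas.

314, 18077, 20271, 21949

IQR = Q3 − Q1 = 11576.00 − 8409.00 = 3167.00.
Lower fence = Q1 − 2·IQR = 8409.00 − 6334.00 = 2075.00.
Upper fence = Q3 + 2·IQR = 11576.00 + 6334.00 = 17910.00.
314 < 2075.00 → outlier.
18077 > 17910.00 → outlier.
20271 > 17910.00 → outlier.
21949 > 17910.00 → outlier.
All remaining values lie within [2075.00, 17910.00].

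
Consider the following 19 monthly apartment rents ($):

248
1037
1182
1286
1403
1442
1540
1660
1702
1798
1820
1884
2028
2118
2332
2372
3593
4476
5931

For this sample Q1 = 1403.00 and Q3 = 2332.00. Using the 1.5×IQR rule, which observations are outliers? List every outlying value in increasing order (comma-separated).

IQR = Q3 − Q1 = 2332.00 − 1403.00 = 929.00.
Lower fence = Q1 − 1.5·IQR = 1403.00 − 1393.50 = 9.50.
Upper fence = Q3 + 1.5·IQR = 2332.00 + 1393.50 = 3725.50.
4476 > 3725.50 → outlier.
5931 > 3725.50 → outlier.
All remaining values lie within [9.50, 3725.50].

4476, 5931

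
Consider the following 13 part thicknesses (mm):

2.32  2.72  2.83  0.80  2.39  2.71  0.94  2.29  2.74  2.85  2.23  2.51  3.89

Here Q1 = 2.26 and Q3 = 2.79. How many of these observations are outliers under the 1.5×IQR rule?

IQR = 0.53; fences at 2.26 − 0.795 = 1.465 and 2.79 + 0.795 = 3.585.
Outside the cutoffs: 0.80, 0.94, 3.89.

3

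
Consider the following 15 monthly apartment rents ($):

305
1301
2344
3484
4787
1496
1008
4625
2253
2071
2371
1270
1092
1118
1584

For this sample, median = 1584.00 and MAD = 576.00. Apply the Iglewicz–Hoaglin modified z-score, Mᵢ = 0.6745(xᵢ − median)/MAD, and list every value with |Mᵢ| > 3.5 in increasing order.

|Mᵢ| > 3.5 ⇔ |xᵢ − 1584.00| > 3.5·576.00/0.6745 = 2988.88.
So outliers lie outside [-1404.88, 4572.88].
4625: M = 3.56 → outlier.
4787: M = 3.75 → outlier.

4625, 4787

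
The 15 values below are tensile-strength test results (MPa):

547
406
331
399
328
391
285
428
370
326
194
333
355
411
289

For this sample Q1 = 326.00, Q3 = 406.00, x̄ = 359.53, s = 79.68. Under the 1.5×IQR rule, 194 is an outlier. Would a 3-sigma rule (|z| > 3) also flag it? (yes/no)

z = (194 − 359.53) / 79.68 = -2.08.
|z| = 2.08 ≤ 3.

no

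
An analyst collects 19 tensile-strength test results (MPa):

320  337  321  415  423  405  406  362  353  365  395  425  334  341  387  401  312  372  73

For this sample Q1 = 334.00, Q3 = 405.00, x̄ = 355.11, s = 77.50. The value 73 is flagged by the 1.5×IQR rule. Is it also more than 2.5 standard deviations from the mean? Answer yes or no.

z = (73 − 355.11) / 77.50 = -3.64.
|z| = 3.64 > 2.5.

yes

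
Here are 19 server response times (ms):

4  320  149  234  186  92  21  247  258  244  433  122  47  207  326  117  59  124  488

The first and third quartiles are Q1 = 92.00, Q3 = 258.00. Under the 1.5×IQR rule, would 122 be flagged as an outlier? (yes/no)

IQR = Q3 − Q1 = 258.00 − 92.00 = 166.00.
Lower fence = Q1 − 1.5·IQR = 92.00 − 249.00 = -157.00.
Upper fence = Q3 + 1.5·IQR = 258.00 + 249.00 = 507.00.
122 lies within [-157.00, 507.00].

no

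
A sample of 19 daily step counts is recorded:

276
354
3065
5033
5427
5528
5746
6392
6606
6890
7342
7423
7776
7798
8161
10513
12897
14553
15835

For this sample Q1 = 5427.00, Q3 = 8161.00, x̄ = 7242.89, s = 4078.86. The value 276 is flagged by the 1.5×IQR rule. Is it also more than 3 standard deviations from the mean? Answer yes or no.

no

z = (276 − 7242.89) / 4078.86 = -1.71.
|z| = 1.71 ≤ 3.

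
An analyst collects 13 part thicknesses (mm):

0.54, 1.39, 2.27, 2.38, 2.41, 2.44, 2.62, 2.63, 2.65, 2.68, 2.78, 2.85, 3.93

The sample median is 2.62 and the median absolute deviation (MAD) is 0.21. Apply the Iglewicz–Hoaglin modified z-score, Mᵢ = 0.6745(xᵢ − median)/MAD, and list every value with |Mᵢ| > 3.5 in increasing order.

0.54, 1.39, 3.93

|Mᵢ| > 3.5 ⇔ |xᵢ − 2.62| > 3.5·0.21/0.6745 = 1.09.
So outliers lie outside [1.53, 3.71].
0.54: M = -6.68 → outlier.
1.39: M = -3.95 → outlier.
3.93: M = 4.21 → outlier.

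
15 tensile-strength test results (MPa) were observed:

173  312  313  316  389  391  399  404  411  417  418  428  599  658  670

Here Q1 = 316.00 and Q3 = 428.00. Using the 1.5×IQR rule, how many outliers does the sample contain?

IQR = 112.00; fences at 316.00 − 168.00 = 148.00 and 428.00 + 168.00 = 596.00.
Outside the cutoffs: 599, 658, 670.

3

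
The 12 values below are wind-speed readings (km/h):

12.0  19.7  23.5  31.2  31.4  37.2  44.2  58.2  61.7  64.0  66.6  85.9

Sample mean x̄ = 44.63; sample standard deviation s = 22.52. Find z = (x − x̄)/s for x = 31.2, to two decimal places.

z = (31.2 − 44.63) / 22.52 = -0.60.

-0.60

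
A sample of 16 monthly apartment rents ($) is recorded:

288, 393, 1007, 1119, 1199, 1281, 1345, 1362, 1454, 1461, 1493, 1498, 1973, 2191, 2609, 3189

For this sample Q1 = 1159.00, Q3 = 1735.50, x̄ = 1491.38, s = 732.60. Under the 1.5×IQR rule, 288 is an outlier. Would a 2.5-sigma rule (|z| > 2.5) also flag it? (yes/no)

z = (288 − 1491.38) / 732.60 = -1.64.
|z| = 1.64 ≤ 2.5.

no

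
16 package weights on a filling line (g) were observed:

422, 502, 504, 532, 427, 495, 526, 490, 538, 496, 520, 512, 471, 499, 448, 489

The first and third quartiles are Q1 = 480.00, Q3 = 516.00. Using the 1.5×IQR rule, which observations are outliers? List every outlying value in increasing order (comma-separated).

IQR = Q3 − Q1 = 516.00 − 480.00 = 36.00.
Lower fence = Q1 − 1.5·IQR = 480.00 − 54.00 = 426.00.
Upper fence = Q3 + 1.5·IQR = 516.00 + 54.00 = 570.00.
422 < 426.00 → outlier.
All remaining values lie within [426.00, 570.00].

422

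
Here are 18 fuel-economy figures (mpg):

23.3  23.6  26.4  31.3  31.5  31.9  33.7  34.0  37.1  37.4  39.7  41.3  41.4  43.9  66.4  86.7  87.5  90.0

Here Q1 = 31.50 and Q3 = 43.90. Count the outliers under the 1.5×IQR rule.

IQR = 12.40; fences at 31.50 − 18.60 = 12.90 and 43.90 + 18.60 = 62.50.
Outside the cutoffs: 66.4, 86.7, 87.5, 90.0.

4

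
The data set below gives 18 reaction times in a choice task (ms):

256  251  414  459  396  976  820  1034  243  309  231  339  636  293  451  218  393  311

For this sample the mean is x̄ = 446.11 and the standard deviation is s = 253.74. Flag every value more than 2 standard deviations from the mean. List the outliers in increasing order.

976, 1034

Cutoffs at x̄ ± 2s: 446.11 ± 2·253.74 = [-61.37, 953.59].
976: z = 2.09, |z| > 2 → outlier.
1034: z = 2.32, |z| > 2 → outlier.
Every other value lies within [-61.37, 953.59].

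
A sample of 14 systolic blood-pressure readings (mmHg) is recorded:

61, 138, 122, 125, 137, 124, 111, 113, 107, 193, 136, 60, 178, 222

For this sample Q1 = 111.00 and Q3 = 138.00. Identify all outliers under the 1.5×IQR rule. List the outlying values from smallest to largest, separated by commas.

IQR = Q3 − Q1 = 138.00 − 111.00 = 27.00.
Lower fence = Q1 − 1.5·IQR = 111.00 − 40.50 = 70.50.
Upper fence = Q3 + 1.5·IQR = 138.00 + 40.50 = 178.50.
60 < 70.50 → outlier.
61 < 70.50 → outlier.
193 > 178.50 → outlier.
222 > 178.50 → outlier.
All remaining values lie within [70.50, 178.50].

60, 61, 193, 222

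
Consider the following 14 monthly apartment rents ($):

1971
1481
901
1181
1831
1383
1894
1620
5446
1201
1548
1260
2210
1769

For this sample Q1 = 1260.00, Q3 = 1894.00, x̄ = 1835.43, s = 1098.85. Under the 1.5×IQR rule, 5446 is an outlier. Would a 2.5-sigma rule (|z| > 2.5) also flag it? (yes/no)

z = (5446 − 1835.43) / 1098.85 = 3.29.
|z| = 3.29 > 2.5.

yes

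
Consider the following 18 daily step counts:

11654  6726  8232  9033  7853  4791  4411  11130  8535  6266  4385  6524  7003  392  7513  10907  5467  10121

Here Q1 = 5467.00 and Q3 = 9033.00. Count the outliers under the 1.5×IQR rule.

IQR = 3566.00; fences at 5467.00 − 5349.00 = 118.00 and 9033.00 + 5349.00 = 14382.00.
Every value lies within the cutoffs.

0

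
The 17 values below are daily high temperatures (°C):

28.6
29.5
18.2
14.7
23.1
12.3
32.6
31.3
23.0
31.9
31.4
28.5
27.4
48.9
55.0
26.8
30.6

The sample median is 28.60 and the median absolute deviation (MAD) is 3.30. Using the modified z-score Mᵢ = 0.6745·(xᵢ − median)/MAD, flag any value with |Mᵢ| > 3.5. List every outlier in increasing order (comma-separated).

|Mᵢ| > 3.5 ⇔ |xᵢ − 28.60| > 3.5·3.30/0.6745 = 17.12.
So outliers lie outside [11.48, 45.72].
48.9: M = 4.15 → outlier.
55.0: M = 5.40 → outlier.

48.9, 55.0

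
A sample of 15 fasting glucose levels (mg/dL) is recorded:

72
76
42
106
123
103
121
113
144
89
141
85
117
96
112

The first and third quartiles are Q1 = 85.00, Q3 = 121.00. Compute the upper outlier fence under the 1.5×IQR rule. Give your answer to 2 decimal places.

IQR = Q3 − Q1 = 121.00 − 85.00 = 36.00.
Lower fence = Q1 − 1.5·IQR = 85.00 − 54.00 = 31.00.
Upper fence = Q3 + 1.5·IQR = 121.00 + 54.00 = 175.00.

175.00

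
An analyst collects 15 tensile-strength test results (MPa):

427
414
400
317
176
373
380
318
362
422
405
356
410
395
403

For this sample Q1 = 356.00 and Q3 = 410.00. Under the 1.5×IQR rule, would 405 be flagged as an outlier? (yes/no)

no

IQR = Q3 − Q1 = 410.00 − 356.00 = 54.00.
Lower fence = Q1 − 1.5·IQR = 356.00 − 81.00 = 275.00.
Upper fence = Q3 + 1.5·IQR = 410.00 + 81.00 = 491.00.
405 lies within [275.00, 491.00].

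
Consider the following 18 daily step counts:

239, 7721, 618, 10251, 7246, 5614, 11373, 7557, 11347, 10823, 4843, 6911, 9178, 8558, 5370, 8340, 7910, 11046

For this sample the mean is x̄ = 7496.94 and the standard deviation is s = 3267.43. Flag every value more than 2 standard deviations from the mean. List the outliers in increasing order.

239, 618

Cutoffs at x̄ ± 2s: 7496.94 ± 2·3267.43 = [962.08, 14031.80].
239: z = -2.22, |z| > 2 → outlier.
618: z = -2.11, |z| > 2 → outlier.
Every other value lies within [962.08, 14031.80].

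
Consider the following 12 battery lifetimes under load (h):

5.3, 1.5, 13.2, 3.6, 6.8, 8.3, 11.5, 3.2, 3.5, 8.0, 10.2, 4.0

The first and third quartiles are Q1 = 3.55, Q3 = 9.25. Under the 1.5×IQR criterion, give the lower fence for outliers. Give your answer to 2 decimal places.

-5.00

IQR = Q3 − Q1 = 9.25 − 3.55 = 5.70.
Lower fence = Q1 − 1.5·IQR = 3.55 − 8.55 = -5.00.
Upper fence = Q3 + 1.5·IQR = 9.25 + 8.55 = 17.80.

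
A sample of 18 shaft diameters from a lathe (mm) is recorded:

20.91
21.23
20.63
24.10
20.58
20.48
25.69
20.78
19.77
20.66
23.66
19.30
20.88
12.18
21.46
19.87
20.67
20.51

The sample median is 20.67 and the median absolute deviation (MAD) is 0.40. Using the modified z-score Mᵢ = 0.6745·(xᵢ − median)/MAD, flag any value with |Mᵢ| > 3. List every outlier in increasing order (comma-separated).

12.18, 23.66, 24.10, 25.69

|Mᵢ| > 3 ⇔ |xᵢ − 20.67| > 3·0.40/0.6745 = 1.78.
So outliers lie outside [18.89, 22.45].
12.18: M = -14.32 → outlier.
23.66: M = 5.04 → outlier.
24.10: M = 5.78 → outlier.
25.69: M = 8.46 → outlier.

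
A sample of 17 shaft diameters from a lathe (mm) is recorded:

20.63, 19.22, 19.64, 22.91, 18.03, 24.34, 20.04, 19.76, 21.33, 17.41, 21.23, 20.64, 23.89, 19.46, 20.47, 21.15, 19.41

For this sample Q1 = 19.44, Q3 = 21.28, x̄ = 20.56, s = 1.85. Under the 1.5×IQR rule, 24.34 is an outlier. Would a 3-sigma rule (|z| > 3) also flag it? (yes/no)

z = (24.34 − 20.56) / 1.85 = 2.04.
|z| = 2.04 ≤ 3.

no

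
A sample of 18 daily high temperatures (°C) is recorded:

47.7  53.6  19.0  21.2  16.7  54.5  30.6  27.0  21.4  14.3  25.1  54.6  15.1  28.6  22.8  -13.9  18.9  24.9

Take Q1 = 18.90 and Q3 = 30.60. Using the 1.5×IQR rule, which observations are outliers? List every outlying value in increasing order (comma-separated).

IQR = Q3 − Q1 = 30.60 − 18.90 = 11.70.
Lower fence = Q1 − 1.5·IQR = 18.90 − 17.55 = 1.35.
Upper fence = Q3 + 1.5·IQR = 30.60 + 17.55 = 48.15.
-13.9 < 1.35 → outlier.
53.6 > 48.15 → outlier.
54.5 > 48.15 → outlier.
54.6 > 48.15 → outlier.
All remaining values lie within [1.35, 48.15].

-13.9, 53.6, 54.5, 54.6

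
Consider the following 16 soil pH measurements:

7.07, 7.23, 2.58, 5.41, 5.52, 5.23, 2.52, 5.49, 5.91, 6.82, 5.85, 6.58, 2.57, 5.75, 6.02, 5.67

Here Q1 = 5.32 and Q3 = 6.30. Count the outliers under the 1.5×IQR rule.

IQR = 0.98; fences at 5.32 − 1.47 = 3.85 and 6.30 + 1.47 = 7.77.
Outside the cutoffs: 2.52, 2.57, 2.58.

3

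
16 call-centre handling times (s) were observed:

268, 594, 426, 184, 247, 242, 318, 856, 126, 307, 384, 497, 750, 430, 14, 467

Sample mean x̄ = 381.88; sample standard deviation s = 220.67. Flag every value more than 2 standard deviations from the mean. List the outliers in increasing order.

856

Cutoffs at x̄ ± 2s: 381.88 ± 2·220.67 = [-59.46, 823.22].
856: z = 2.15, |z| > 2 → outlier.
Every other value lies within [-59.46, 823.22].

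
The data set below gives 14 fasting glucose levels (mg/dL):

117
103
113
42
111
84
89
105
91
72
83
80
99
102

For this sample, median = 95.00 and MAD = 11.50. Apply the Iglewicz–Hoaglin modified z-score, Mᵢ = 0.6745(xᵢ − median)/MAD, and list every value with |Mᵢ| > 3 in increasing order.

42

|Mᵢ| > 3 ⇔ |xᵢ − 95.00| > 3·11.50/0.6745 = 51.15.
So outliers lie outside [43.85, 146.15].
42: M = -3.11 → outlier.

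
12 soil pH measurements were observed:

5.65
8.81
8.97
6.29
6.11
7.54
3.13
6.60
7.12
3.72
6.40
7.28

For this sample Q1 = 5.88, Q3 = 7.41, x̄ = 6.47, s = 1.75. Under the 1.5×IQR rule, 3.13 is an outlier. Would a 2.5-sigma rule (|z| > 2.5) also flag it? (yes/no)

no

z = (3.13 − 6.47) / 1.75 = -1.91.
|z| = 1.91 ≤ 2.5.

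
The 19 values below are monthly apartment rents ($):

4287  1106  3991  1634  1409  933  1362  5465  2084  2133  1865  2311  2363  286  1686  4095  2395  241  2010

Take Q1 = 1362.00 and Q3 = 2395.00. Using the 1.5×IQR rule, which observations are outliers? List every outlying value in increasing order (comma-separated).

3991, 4095, 4287, 5465

IQR = Q3 − Q1 = 2395.00 − 1362.00 = 1033.00.
Lower fence = Q1 − 1.5·IQR = 1362.00 − 1549.50 = -187.50.
Upper fence = Q3 + 1.5·IQR = 2395.00 + 1549.50 = 3944.50.
3991 > 3944.50 → outlier.
4095 > 3944.50 → outlier.
4287 > 3944.50 → outlier.
5465 > 3944.50 → outlier.
All remaining values lie within [-187.50, 3944.50].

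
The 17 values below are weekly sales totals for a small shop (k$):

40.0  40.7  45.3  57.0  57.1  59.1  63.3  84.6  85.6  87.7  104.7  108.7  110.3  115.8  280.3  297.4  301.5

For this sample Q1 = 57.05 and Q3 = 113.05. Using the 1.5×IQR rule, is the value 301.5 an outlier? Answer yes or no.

IQR = Q3 − Q1 = 113.05 − 57.05 = 56.00.
Lower fence = Q1 − 1.5·IQR = 57.05 − 84.00 = -26.95.
Upper fence = Q3 + 1.5·IQR = 113.05 + 84.00 = 197.05.
301.5 lies above the upper fence.

yes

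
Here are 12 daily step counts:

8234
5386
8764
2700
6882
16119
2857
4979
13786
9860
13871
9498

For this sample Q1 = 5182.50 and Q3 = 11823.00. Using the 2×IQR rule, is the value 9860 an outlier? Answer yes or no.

IQR = Q3 − Q1 = 11823.00 − 5182.50 = 6640.50.
Lower fence = Q1 − 2·IQR = 5182.50 − 13281.00 = -8098.50.
Upper fence = Q3 + 2·IQR = 11823.00 + 13281.00 = 25104.00.
9860 lies within [-8098.50, 25104.00].

no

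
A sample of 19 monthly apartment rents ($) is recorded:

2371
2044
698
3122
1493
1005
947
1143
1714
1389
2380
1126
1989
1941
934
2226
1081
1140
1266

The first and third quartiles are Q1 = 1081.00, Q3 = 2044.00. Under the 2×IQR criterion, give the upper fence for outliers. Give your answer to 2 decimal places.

3970.00

IQR = Q3 − Q1 = 2044.00 − 1081.00 = 963.00.
Lower fence = Q1 − 2·IQR = 1081.00 − 1926.00 = -845.00.
Upper fence = Q3 + 2·IQR = 2044.00 + 1926.00 = 3970.00.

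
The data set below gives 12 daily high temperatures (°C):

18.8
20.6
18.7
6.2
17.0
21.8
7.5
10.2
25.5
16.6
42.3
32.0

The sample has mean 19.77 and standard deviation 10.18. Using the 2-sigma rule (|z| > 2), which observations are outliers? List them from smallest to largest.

Cutoffs at x̄ ± 2s: 19.77 ± 2·10.18 = [-0.59, 40.13].
42.3: z = 2.21, |z| > 2 → outlier.
Every other value lies within [-0.59, 40.13].

42.3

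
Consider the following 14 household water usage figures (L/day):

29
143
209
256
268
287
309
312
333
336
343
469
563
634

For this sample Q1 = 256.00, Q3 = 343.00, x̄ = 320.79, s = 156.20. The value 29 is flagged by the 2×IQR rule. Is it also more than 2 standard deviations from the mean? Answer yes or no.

no

z = (29 − 320.79) / 156.20 = -1.87.
|z| = 1.87 ≤ 2.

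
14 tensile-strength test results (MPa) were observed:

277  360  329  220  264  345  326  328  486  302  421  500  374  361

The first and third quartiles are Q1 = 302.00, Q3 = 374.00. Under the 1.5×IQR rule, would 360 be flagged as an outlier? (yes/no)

no

IQR = Q3 − Q1 = 374.00 − 302.00 = 72.00.
Lower fence = Q1 − 1.5·IQR = 302.00 − 108.00 = 194.00.
Upper fence = Q3 + 1.5·IQR = 374.00 + 108.00 = 482.00.
360 lies within [194.00, 482.00].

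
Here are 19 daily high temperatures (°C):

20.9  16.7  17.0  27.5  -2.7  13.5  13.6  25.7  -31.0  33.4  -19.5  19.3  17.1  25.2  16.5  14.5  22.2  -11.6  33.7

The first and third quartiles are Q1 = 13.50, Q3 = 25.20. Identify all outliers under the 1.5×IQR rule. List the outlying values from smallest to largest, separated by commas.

-31.0, -19.5, -11.6

IQR = Q3 − Q1 = 25.20 − 13.50 = 11.70.
Lower fence = Q1 − 1.5·IQR = 13.50 − 17.55 = -4.05.
Upper fence = Q3 + 1.5·IQR = 25.20 + 17.55 = 42.75.
-31.0 < -4.05 → outlier.
-19.5 < -4.05 → outlier.
-11.6 < -4.05 → outlier.
All remaining values lie within [-4.05, 42.75].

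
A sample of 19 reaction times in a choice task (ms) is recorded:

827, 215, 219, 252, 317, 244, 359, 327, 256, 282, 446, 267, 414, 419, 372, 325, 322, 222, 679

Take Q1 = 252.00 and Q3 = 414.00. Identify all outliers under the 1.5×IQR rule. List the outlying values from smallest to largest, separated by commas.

679, 827

IQR = Q3 − Q1 = 414.00 − 252.00 = 162.00.
Lower fence = Q1 − 1.5·IQR = 252.00 − 243.00 = 9.00.
Upper fence = Q3 + 1.5·IQR = 414.00 + 243.00 = 657.00.
679 > 657.00 → outlier.
827 > 657.00 → outlier.
All remaining values lie within [9.00, 657.00].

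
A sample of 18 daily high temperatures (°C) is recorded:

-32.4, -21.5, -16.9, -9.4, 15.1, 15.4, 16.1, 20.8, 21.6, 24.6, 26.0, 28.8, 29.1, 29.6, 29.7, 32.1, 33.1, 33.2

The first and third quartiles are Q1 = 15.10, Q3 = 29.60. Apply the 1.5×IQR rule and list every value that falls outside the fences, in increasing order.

-32.4, -21.5, -16.9, -9.4

IQR = Q3 − Q1 = 29.60 − 15.10 = 14.50.
Lower fence = Q1 − 1.5·IQR = 15.10 − 21.75 = -6.65.
Upper fence = Q3 + 1.5·IQR = 29.60 + 21.75 = 51.35.
-32.4 < -6.65 → outlier.
-21.5 < -6.65 → outlier.
-16.9 < -6.65 → outlier.
-9.4 < -6.65 → outlier.
All remaining values lie within [-6.65, 51.35].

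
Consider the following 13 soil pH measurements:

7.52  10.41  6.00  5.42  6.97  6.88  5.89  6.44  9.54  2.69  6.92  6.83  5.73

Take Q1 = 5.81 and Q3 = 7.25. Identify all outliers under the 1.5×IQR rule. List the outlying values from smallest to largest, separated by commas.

IQR = Q3 − Q1 = 7.25 − 5.81 = 1.44.
Lower fence = Q1 − 1.5·IQR = 5.81 − 2.16 = 3.65.
Upper fence = Q3 + 1.5·IQR = 7.25 + 2.16 = 9.41.
2.69 < 3.65 → outlier.
9.54 > 9.41 → outlier.
10.41 > 9.41 → outlier.
All remaining values lie within [3.65, 9.41].

2.69, 9.54, 10.41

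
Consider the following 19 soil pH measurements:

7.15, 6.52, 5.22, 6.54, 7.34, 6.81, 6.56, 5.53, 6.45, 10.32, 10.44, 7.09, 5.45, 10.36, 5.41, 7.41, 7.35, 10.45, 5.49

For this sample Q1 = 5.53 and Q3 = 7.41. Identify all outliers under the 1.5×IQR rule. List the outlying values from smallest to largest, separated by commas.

IQR = Q3 − Q1 = 7.41 − 5.53 = 1.88.
Lower fence = Q1 − 1.5·IQR = 5.53 − 2.82 = 2.71.
Upper fence = Q3 + 1.5·IQR = 7.41 + 2.82 = 10.23.
10.32 > 10.23 → outlier.
10.36 > 10.23 → outlier.
10.44 > 10.23 → outlier.
10.45 > 10.23 → outlier.
All remaining values lie within [2.71, 10.23].

10.32, 10.36, 10.44, 10.45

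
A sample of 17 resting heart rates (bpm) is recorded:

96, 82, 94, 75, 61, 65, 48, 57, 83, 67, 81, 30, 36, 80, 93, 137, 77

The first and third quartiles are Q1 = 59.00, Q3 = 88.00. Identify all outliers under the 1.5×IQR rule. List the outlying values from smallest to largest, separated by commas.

137

IQR = Q3 − Q1 = 88.00 − 59.00 = 29.00.
Lower fence = Q1 − 1.5·IQR = 59.00 − 43.50 = 15.50.
Upper fence = Q3 + 1.5·IQR = 88.00 + 43.50 = 131.50.
137 > 131.50 → outlier.
All remaining values lie within [15.50, 131.50].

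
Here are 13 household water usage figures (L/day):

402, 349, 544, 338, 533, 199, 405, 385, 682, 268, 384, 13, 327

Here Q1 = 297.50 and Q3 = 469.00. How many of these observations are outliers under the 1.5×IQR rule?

1

IQR = 171.50; fences at 297.50 − 257.25 = 40.25 and 469.00 + 257.25 = 726.25.
Outside the cutoffs: 13.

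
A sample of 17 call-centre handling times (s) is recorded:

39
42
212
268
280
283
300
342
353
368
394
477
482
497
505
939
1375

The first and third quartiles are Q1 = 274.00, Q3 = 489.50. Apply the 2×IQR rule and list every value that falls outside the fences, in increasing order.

IQR = Q3 − Q1 = 489.50 − 274.00 = 215.50.
Lower fence = Q1 − 2·IQR = 274.00 − 431.00 = -157.00.
Upper fence = Q3 + 2·IQR = 489.50 + 431.00 = 920.50.
939 > 920.50 → outlier.
1375 > 920.50 → outlier.
All remaining values lie within [-157.00, 920.50].

939, 1375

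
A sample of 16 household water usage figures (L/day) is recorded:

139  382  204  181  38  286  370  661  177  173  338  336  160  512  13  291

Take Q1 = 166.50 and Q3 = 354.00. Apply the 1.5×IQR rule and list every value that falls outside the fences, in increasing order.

661

IQR = Q3 − Q1 = 354.00 − 166.50 = 187.50.
Lower fence = Q1 − 1.5·IQR = 166.50 − 281.25 = -114.75.
Upper fence = Q3 + 1.5·IQR = 354.00 + 281.25 = 635.25.
661 > 635.25 → outlier.
All remaining values lie within [-114.75, 635.25].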